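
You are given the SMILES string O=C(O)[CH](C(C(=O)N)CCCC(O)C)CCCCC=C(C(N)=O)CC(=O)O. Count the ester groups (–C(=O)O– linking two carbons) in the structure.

0

Scan the SMILES for the ester motif — none present.
Groups that are present: 1 alkene, 2 amide, 2 carboxylic acid, 1 hydroxyl.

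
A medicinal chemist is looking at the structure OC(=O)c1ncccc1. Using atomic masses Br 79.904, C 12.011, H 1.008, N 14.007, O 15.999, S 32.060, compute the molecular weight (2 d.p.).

First, the molecular formula is C6H5NO2 (counting implicit H from valence).
  C: 6 × 12.011 = 72.066
  H: 5 × 1.008 = 5.040
  N: 1 × 14.007 = 14.007
  O: 2 × 15.999 = 31.998
Sum: 6×12.011 + 5×1.008 + 1×14.007 + 2×15.999 = 123.111 → 123.11 g/mol.

123.11 g/mol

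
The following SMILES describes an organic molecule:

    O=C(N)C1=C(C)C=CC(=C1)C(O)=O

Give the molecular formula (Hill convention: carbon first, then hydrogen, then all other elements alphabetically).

Walk through each heavy atom and fill implicit hydrogens from standard valence (C 4, N 3, O 2, S 2, halogen 1):
  atom 1: O, bond orders sum to 2 (valence 2) → 0 H
  atom 2: C, bond orders sum to 4 (valence 4) → 0 H
  atom 3: N, bond orders sum to 1 (valence 3) → 2 H
  atom 4: C, bond orders sum to 4 (valence 4) → 0 H
  atom 5: C, bond orders sum to 4 (valence 4) → 0 H
  atom 6: C, bond orders sum to 1 (valence 4) → 3 H
  atom 7: C, bond orders sum to 3 (valence 4) → 1 H
  atom 8: C, bond orders sum to 3 (valence 4) → 1 H
  atom 9: C, bond orders sum to 4 (valence 4) → 0 H
  atom 10: C, bond orders sum to 3 (valence 4) → 1 H
  atom 11: C, bond orders sum to 4 (valence 4) → 0 H
  atom 12: O, bond orders sum to 1 (valence 2) → 1 H
  atom 13: O, bond orders sum to 2 (valence 2) → 0 H
Totals → C:9, H:9, N:1, O:3.
In Hill order: C9H9NO3.

C9H9NO3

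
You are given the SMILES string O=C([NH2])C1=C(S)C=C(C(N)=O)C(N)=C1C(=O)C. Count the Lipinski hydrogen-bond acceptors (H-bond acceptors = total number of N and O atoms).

6

N atoms: 3; O atoms: 3.
Lipinski HBA = 3 + 3 = 6.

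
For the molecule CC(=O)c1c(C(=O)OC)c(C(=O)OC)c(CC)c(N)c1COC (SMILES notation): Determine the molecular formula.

Walk through each heavy atom and fill implicit hydrogens from standard valence (C 4, N 3, O 2, S 2, halogen 1); for lowercase aromatic atoms, an aromatic c carries 1 H when it has two neighbours and 0 H with three, and aromatic n carries 0 H:
  atom 1: C, bond orders sum to 1 (valence 4) → 3 H
  atom 2: C, bond orders sum to 4 (valence 4) → 0 H
  atom 3: O, bond orders sum to 2 (valence 2) → 0 H
  atom 4: aromatic c, 3 neighbours → 0 H
  atom 5: aromatic c, 3 neighbours → 0 H
  atom 6: C, bond orders sum to 4 (valence 4) → 0 H
  atom 7: O, bond orders sum to 2 (valence 2) → 0 H
  atom 8: O, bond orders sum to 2 (valence 2) → 0 H
  atom 9: C, bond orders sum to 1 (valence 4) → 3 H
  atom 10: aromatic c, 3 neighbours → 0 H
  atom 11: C, bond orders sum to 4 (valence 4) → 0 H
  atom 12: O, bond orders sum to 2 (valence 2) → 0 H
  atom 13: O, bond orders sum to 2 (valence 2) → 0 H
  atom 14: C, bond orders sum to 1 (valence 4) → 3 H
  atom 15: aromatic c, 3 neighbours → 0 H
  atom 16: C, bond orders sum to 2 (valence 4) → 2 H
  atom 17: C, bond orders sum to 1 (valence 4) → 3 H
  atom 18: aromatic c, 3 neighbours → 0 H
  atom 19: N, bond orders sum to 1 (valence 3) → 2 H
  atom 20: aromatic c, 3 neighbours → 0 H
  atom 21: C, bond orders sum to 2 (valence 4) → 2 H
  atom 22: O, bond orders sum to 2 (valence 2) → 0 H
  atom 23: C, bond orders sum to 1 (valence 4) → 3 H
Totals → C:16, H:21, N:1, O:6.

C16H21NO6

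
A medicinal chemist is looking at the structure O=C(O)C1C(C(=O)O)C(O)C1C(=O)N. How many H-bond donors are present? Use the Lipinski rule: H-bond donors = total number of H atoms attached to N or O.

5

Donors: find every N or O and count the H atoms it carries.
  atom 1 (O): bond orders sum to 2 → 0 H
  atom 3 (O): bond orders sum to 1 → 1 H
  atom 7 (O): bond orders sum to 2 → 0 H
  atom 8 (O): bond orders sum to 1 → 1 H
  atom 10 (O): bond orders sum to 1 → 1 H
  atom 13 (O): bond orders sum to 2 → 0 H
  atom 14 (N): bond orders sum to 1 → 2 H
Lipinski HBD = 5.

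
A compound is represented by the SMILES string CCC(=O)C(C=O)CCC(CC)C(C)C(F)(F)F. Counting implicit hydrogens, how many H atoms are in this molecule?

21

Walk through each heavy atom and fill implicit hydrogens from standard valence (C 4, N 3, O 2, S 2, halogen 1):
  atom 1: C, bond orders sum to 1 (valence 4) → 3 H
  atom 2: C, bond orders sum to 2 (valence 4) → 2 H
  atom 3: C, bond orders sum to 4 (valence 4) → 0 H
  atom 4: O, bond orders sum to 2 (valence 2) → 0 H
  atom 5: C, bond orders sum to 3 (valence 4) → 1 H
  atom 6: C, bond orders sum to 3 (valence 4) → 1 H
  atom 7: O, bond orders sum to 2 (valence 2) → 0 H
  atom 8: C, bond orders sum to 2 (valence 4) → 2 H
  atom 9: C, bond orders sum to 2 (valence 4) → 2 H
  atom 10: C, bond orders sum to 3 (valence 4) → 1 H
  atom 11: C, bond orders sum to 2 (valence 4) → 2 H
  atom 12: C, bond orders sum to 1 (valence 4) → 3 H
  atom 13: C, bond orders sum to 3 (valence 4) → 1 H
  atom 14: C, bond orders sum to 1 (valence 4) → 3 H
  atom 15: C, bond orders sum to 4 (valence 4) → 0 H
  atom 16: F (halogen, monovalent) → 0 H
  atom 17: F (halogen, monovalent) → 0 H
  atom 18: F (halogen, monovalent) → 0 H
Total hydrogens: 21.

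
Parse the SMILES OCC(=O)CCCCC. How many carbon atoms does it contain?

Count every carbon token in the SMILES (each C, including those in ring-closure positions and inside branches).
Carbon count: 7.

7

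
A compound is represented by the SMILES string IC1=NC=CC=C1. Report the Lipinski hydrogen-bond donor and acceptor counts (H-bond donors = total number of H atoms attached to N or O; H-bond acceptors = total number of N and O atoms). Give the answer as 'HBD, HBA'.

0, 1

Donors: find every N or O and count the H atoms it carries.
  atom 3 (N): bond orders sum to 3 → 0 H
Lipinski HBD = 0.
Acceptors: N atoms = 1, O atoms = 0 → HBA = 1.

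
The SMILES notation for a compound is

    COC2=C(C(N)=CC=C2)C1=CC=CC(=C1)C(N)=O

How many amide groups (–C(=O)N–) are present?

The amide motif appears at heavy-atom position 16 in the SMILES.
Other groups present: 1 ether, 1 primary amine.
Amide count: 1.

1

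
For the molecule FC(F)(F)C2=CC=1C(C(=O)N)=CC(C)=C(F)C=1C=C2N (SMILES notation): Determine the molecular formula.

C13H10F4N2O

Walk through each heavy atom and fill implicit hydrogens from standard valence (C 4, N 3, O 2, S 2, halogen 1):
  atom 1: F (halogen, monovalent) → 0 H
  atom 2: C, bond orders sum to 4 (valence 4) → 0 H
  atom 3: F (halogen, monovalent) → 0 H
  atom 4: F (halogen, monovalent) → 0 H
  atom 5: C, bond orders sum to 4 (valence 4) → 0 H
  atom 6: C, bond orders sum to 3 (valence 4) → 1 H
  atom 7: C, bond orders sum to 4 (valence 4) → 0 H
  atom 8: C, bond orders sum to 4 (valence 4) → 0 H
  atom 9: C, bond orders sum to 4 (valence 4) → 0 H
  atom 10: O, bond orders sum to 2 (valence 2) → 0 H
  atom 11: N, bond orders sum to 1 (valence 3) → 2 H
  atom 12: C, bond orders sum to 3 (valence 4) → 1 H
  atom 13: C, bond orders sum to 4 (valence 4) → 0 H
  atom 14: C, bond orders sum to 1 (valence 4) → 3 H
  atom 15: C, bond orders sum to 4 (valence 4) → 0 H
  atom 16: F (halogen, monovalent) → 0 H
  atom 17: C, bond orders sum to 4 (valence 4) → 0 H
  atom 18: C, bond orders sum to 3 (valence 4) → 1 H
  atom 19: C, bond orders sum to 4 (valence 4) → 0 H
  atom 20: N, bond orders sum to 1 (valence 3) → 2 H
Totals → C:13, H:10, F:4, N:2, O:1.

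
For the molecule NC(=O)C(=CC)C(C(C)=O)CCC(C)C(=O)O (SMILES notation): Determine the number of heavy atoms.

17

Every atom symbol written in the SMILES (organic subset) is one heavy atom; implicit H are not written.
Heavy atoms by element → C:12, N:1, O:4.
Total: 17.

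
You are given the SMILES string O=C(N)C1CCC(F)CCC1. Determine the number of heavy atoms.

11

Every atom symbol written in the SMILES (organic subset) is one heavy atom; implicit H are not written.
Heavy atoms by element → C:8, F:1, N:1, O:1.
Total: 11.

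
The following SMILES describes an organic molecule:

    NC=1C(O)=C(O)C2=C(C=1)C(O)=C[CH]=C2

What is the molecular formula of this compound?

Walk through each heavy atom and fill implicit hydrogens from standard valence (C 4, N 3, O 2, S 2, halogen 1):
  atom 1: N, bond orders sum to 1 (valence 3) → 2 H
  atom 2: C, bond orders sum to 4 (valence 4) → 0 H
  atom 3: C, bond orders sum to 4 (valence 4) → 0 H
  atom 4: O, bond orders sum to 1 (valence 2) → 1 H
  atom 5: C, bond orders sum to 4 (valence 4) → 0 H
  atom 6: O, bond orders sum to 1 (valence 2) → 1 H
  atom 7: C, bond orders sum to 4 (valence 4) → 0 H
  atom 8: C, bond orders sum to 4 (valence 4) → 0 H
  atom 9: C, bond orders sum to 3 (valence 4) → 1 H
  atom 10: C, bond orders sum to 4 (valence 4) → 0 H
  atom 11: O, bond orders sum to 1 (valence 2) → 1 H
  atom 12: C, bond orders sum to 3 (valence 4) → 1 H
  atom 13: C with explicit H count 1
  atom 14: C, bond orders sum to 3 (valence 4) → 1 H
Totals → C:10, H:9, N:1, O:3.

C10H9NO3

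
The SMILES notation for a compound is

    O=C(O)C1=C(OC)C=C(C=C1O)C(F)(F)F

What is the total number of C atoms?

9

Count every carbon token in the SMILES (each C, including those in ring-closure positions and inside branches).
Carbon count: 9.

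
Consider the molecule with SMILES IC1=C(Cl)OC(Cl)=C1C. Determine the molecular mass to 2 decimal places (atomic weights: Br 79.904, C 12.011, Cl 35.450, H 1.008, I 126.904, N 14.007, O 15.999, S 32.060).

276.88 g/mol

First, the molecular formula is C5H3Cl2IO (counting implicit H from valence).
  C: 5 × 12.011 = 60.055
  Cl: 2 × 35.450 = 70.900
  H: 3 × 1.008 = 3.024
  I: 1 × 126.904 = 126.904
  O: 1 × 15.999 = 15.999
Sum: 5×12.011 + 2×35.450 + 3×1.008 + 1×126.904 + 1×15.999 = 276.882 → 276.88 g/mol.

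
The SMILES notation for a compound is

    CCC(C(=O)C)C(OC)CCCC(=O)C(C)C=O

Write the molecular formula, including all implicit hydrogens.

C14H24O4

Walk through each heavy atom and fill implicit hydrogens from standard valence (C 4, N 3, O 2, S 2, halogen 1):
  atom 1: C, bond orders sum to 1 (valence 4) → 3 H
  atom 2: C, bond orders sum to 2 (valence 4) → 2 H
  atom 3: C, bond orders sum to 3 (valence 4) → 1 H
  atom 4: C, bond orders sum to 4 (valence 4) → 0 H
  atom 5: O, bond orders sum to 2 (valence 2) → 0 H
  atom 6: C, bond orders sum to 1 (valence 4) → 3 H
  atom 7: C, bond orders sum to 3 (valence 4) → 1 H
  atom 8: O, bond orders sum to 2 (valence 2) → 0 H
  atom 9: C, bond orders sum to 1 (valence 4) → 3 H
  atom 10: C, bond orders sum to 2 (valence 4) → 2 H
  atom 11: C, bond orders sum to 2 (valence 4) → 2 H
  atom 12: C, bond orders sum to 2 (valence 4) → 2 H
  atom 13: C, bond orders sum to 4 (valence 4) → 0 H
  atom 14: O, bond orders sum to 2 (valence 2) → 0 H
  atom 15: C, bond orders sum to 3 (valence 4) → 1 H
  atom 16: C, bond orders sum to 1 (valence 4) → 3 H
  atom 17: C, bond orders sum to 3 (valence 4) → 1 H
  atom 18: O, bond orders sum to 2 (valence 2) → 0 H
Totals → C:14, H:24, O:4.
In Hill order: C14H24O4.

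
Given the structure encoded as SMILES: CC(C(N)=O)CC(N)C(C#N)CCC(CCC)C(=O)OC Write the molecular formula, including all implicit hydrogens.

Walk through each heavy atom and fill implicit hydrogens from standard valence (C 4, N 3, O 2, S 2, halogen 1):
  atom 1: C, bond orders sum to 1 (valence 4) → 3 H
  atom 2: C, bond orders sum to 3 (valence 4) → 1 H
  atom 3: C, bond orders sum to 4 (valence 4) → 0 H
  atom 4: N, bond orders sum to 1 (valence 3) → 2 H
  atom 5: O, bond orders sum to 2 (valence 2) → 0 H
  atom 6: C, bond orders sum to 2 (valence 4) → 2 H
  atom 7: C, bond orders sum to 3 (valence 4) → 1 H
  atom 8: N, bond orders sum to 1 (valence 3) → 2 H
  atom 9: C, bond orders sum to 3 (valence 4) → 1 H
  atom 10: C, bond orders sum to 4 (valence 4) → 0 H
  atom 11: N, bond orders sum to 3 (valence 3) → 0 H
  atom 12: C, bond orders sum to 2 (valence 4) → 2 H
  atom 13: C, bond orders sum to 2 (valence 4) → 2 H
  atom 14: C, bond orders sum to 3 (valence 4) → 1 H
  atom 15: C, bond orders sum to 2 (valence 4) → 2 H
  atom 16: C, bond orders sum to 2 (valence 4) → 2 H
  atom 17: C, bond orders sum to 1 (valence 4) → 3 H
  atom 18: C, bond orders sum to 4 (valence 4) → 0 H
  atom 19: O, bond orders sum to 2 (valence 2) → 0 H
  atom 20: O, bond orders sum to 2 (valence 2) → 0 H
  atom 21: C, bond orders sum to 1 (valence 4) → 3 H
Totals → C:15, H:27, N:3, O:3.

C15H27N3O3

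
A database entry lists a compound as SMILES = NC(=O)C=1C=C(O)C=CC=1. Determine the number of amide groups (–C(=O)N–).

The amide motif appears at heavy-atom position 2 in the SMILES.
Other groups present: 1 hydroxyl.
Amide count: 1.

1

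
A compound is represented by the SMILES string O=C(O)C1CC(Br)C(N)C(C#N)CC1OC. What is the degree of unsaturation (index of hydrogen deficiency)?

4

Molecular formula: C10H15BrN2O3.
DoU = (2C + 2 + N − H − X) / 2, where X is the halogen count and O/S are ignored.
    = (2·10 + 2 + 2 − 15 − 1) / 2 = 8 / 2 = 4.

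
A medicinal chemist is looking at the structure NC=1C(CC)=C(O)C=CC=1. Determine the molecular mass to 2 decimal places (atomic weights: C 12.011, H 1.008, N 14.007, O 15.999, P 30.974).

137.18 g/mol

First, the molecular formula is C8H11NO (counting implicit H from valence).
  C: 8 × 12.011 = 96.088
  H: 11 × 1.008 = 11.088
  N: 1 × 14.007 = 14.007
  O: 1 × 15.999 = 15.999
Sum: 8×12.011 + 11×1.008 + 1×14.007 + 1×15.999 = 137.182 → 137.18 g/mol.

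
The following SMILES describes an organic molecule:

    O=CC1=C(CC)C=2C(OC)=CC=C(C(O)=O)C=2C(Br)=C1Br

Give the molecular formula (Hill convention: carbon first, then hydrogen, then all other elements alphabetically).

Walk through each heavy atom and fill implicit hydrogens from standard valence (C 4, N 3, O 2, S 2, halogen 1):
  atom 1: O, bond orders sum to 2 (valence 2) → 0 H
  atom 2: C, bond orders sum to 3 (valence 4) → 1 H
  atom 3: C, bond orders sum to 4 (valence 4) → 0 H
  atom 4: C, bond orders sum to 4 (valence 4) → 0 H
  atom 5: C, bond orders sum to 2 (valence 4) → 2 H
  atom 6: C, bond orders sum to 1 (valence 4) → 3 H
  atom 7: C, bond orders sum to 4 (valence 4) → 0 H
  atom 8: C, bond orders sum to 4 (valence 4) → 0 H
  atom 9: O, bond orders sum to 2 (valence 2) → 0 H
  atom 10: C, bond orders sum to 1 (valence 4) → 3 H
  atom 11: C, bond orders sum to 3 (valence 4) → 1 H
  atom 12: C, bond orders sum to 3 (valence 4) → 1 H
  atom 13: C, bond orders sum to 4 (valence 4) → 0 H
  atom 14: C, bond orders sum to 4 (valence 4) → 0 H
  atom 15: O, bond orders sum to 1 (valence 2) → 1 H
  atom 16: O, bond orders sum to 2 (valence 2) → 0 H
  atom 17: C, bond orders sum to 4 (valence 4) → 0 H
  atom 18: C, bond orders sum to 4 (valence 4) → 0 H
  atom 19: Br (halogen, monovalent) → 0 H
  atom 20: C, bond orders sum to 4 (valence 4) → 0 H
  atom 21: Br (halogen, monovalent) → 0 H
Totals → C:15, H:12, Br:2, O:4.

C15H12Br2O4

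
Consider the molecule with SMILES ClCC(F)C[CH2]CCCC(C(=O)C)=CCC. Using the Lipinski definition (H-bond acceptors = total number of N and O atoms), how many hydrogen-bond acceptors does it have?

1

N atoms: 0; O atoms: 1.
Lipinski HBA = 0 + 1 = 1.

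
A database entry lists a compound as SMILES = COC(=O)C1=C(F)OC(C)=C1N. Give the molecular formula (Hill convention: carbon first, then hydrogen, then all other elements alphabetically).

Walk through each heavy atom and fill implicit hydrogens from standard valence (C 4, N 3, O 2, S 2, halogen 1):
  atom 1: C, bond orders sum to 1 (valence 4) → 3 H
  atom 2: O, bond orders sum to 2 (valence 2) → 0 H
  atom 3: C, bond orders sum to 4 (valence 4) → 0 H
  atom 4: O, bond orders sum to 2 (valence 2) → 0 H
  atom 5: C, bond orders sum to 4 (valence 4) → 0 H
  atom 6: C, bond orders sum to 4 (valence 4) → 0 H
  atom 7: F (halogen, monovalent) → 0 H
  atom 8: O, bond orders sum to 2 (valence 2) → 0 H
  atom 9: C, bond orders sum to 4 (valence 4) → 0 H
  atom 10: C, bond orders sum to 1 (valence 4) → 3 H
  atom 11: C, bond orders sum to 4 (valence 4) → 0 H
  atom 12: N, bond orders sum to 1 (valence 3) → 2 H
Totals → C:7, H:8, F:1, N:1, O:3.

C7H8FNO3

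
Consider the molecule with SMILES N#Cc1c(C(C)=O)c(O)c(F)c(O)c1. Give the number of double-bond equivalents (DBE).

Molecular formula: C9H6FNO3.
DoU = (2C + 2 + N − H − X) / 2, where X is the halogen count and O/S are ignored.
    = (2·9 + 2 + 1 − 6 − 1) / 2 = 14 / 2 = 7.

7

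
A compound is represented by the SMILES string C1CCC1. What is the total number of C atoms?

Count every carbon token in the SMILES (each C, including those in ring-closure positions and inside branches).
Carbon count: 4.

4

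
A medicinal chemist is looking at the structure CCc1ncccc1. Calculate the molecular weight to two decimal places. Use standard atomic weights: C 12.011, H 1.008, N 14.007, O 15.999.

First, the molecular formula is C7H9N (counting implicit H from valence).
  C: 7 × 12.011 = 84.077
  H: 9 × 1.008 = 9.072
  N: 1 × 14.007 = 14.007
Sum: 7×12.011 + 9×1.008 + 1×14.007 = 107.156 → 107.16 g/mol.

107.16 g/mol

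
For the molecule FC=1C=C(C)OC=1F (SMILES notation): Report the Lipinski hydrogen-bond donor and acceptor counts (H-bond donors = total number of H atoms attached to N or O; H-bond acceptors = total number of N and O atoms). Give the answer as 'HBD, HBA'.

Donors: find every N or O and count the H atoms it carries.
  atom 6 (O): bond orders sum to 2 → 0 H
Lipinski HBD = 0.
Acceptors: N atoms = 0, O atoms = 1 → HBA = 1.

0, 1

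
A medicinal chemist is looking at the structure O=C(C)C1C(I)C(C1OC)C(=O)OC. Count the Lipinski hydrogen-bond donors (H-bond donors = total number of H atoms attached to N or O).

Donors: find every N or O and count the H atoms it carries.
  atom 1 (O): bond orders sum to 2 → 0 H
  atom 9 (O): bond orders sum to 2 → 0 H
  atom 12 (O): bond orders sum to 2 → 0 H
  atom 13 (O): bond orders sum to 2 → 0 H
Lipinski HBD = 0.

0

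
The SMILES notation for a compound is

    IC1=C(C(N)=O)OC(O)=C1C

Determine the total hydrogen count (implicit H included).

Walk through each heavy atom and fill implicit hydrogens from standard valence (C 4, N 3, O 2, S 2, halogen 1):
  atom 1: I (halogen, monovalent) → 0 H
  atom 2: C, bond orders sum to 4 (valence 4) → 0 H
  atom 3: C, bond orders sum to 4 (valence 4) → 0 H
  atom 4: C, bond orders sum to 4 (valence 4) → 0 H
  atom 5: N, bond orders sum to 1 (valence 3) → 2 H
  atom 6: O, bond orders sum to 2 (valence 2) → 0 H
  atom 7: O, bond orders sum to 2 (valence 2) → 0 H
  atom 8: C, bond orders sum to 4 (valence 4) → 0 H
  atom 9: O, bond orders sum to 1 (valence 2) → 1 H
  atom 10: C, bond orders sum to 4 (valence 4) → 0 H
  atom 11: C, bond orders sum to 1 (valence 4) → 3 H
Total hydrogens: 6.

6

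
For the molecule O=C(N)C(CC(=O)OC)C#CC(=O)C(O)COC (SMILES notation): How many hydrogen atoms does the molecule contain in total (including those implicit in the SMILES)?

15

Walk through each heavy atom and fill implicit hydrogens from standard valence (C 4, N 3, O 2, S 2, halogen 1):
  atom 1: O, bond orders sum to 2 (valence 2) → 0 H
  atom 2: C, bond orders sum to 4 (valence 4) → 0 H
  atom 3: N, bond orders sum to 1 (valence 3) → 2 H
  atom 4: C, bond orders sum to 3 (valence 4) → 1 H
  atom 5: C, bond orders sum to 2 (valence 4) → 2 H
  atom 6: C, bond orders sum to 4 (valence 4) → 0 H
  atom 7: O, bond orders sum to 2 (valence 2) → 0 H
  atom 8: O, bond orders sum to 2 (valence 2) → 0 H
  atom 9: C, bond orders sum to 1 (valence 4) → 3 H
  atom 10: C, bond orders sum to 4 (valence 4) → 0 H
  atom 11: C, bond orders sum to 4 (valence 4) → 0 H
  atom 12: C, bond orders sum to 4 (valence 4) → 0 H
  atom 13: O, bond orders sum to 2 (valence 2) → 0 H
  atom 14: C, bond orders sum to 3 (valence 4) → 1 H
  atom 15: O, bond orders sum to 1 (valence 2) → 1 H
  atom 16: C, bond orders sum to 2 (valence 4) → 2 H
  atom 17: O, bond orders sum to 2 (valence 2) → 0 H
  atom 18: C, bond orders sum to 1 (valence 4) → 3 H
Total hydrogens: 15.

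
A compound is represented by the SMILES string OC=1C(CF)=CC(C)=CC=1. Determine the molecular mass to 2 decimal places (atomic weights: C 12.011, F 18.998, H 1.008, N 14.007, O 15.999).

140.16 g/mol

First, the molecular formula is C8H9FO (counting implicit H from valence).
  C: 8 × 12.011 = 96.088
  F: 1 × 18.998 = 18.998
  H: 9 × 1.008 = 9.072
  O: 1 × 15.999 = 15.999
Sum: 8×12.011 + 1×18.998 + 9×1.008 + 1×15.999 = 140.157 → 140.16 g/mol.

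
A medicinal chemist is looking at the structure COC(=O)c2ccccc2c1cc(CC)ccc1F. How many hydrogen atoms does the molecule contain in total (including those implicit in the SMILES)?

15

Walk through each heavy atom and fill implicit hydrogens from standard valence (C 4, N 3, O 2, S 2, halogen 1); for lowercase aromatic atoms, an aromatic c carries 1 H when it has two neighbours and 0 H with three, and aromatic n carries 0 H:
  atom 1: C, bond orders sum to 1 (valence 4) → 3 H
  atom 2: O, bond orders sum to 2 (valence 2) → 0 H
  atom 3: C, bond orders sum to 4 (valence 4) → 0 H
  atom 4: O, bond orders sum to 2 (valence 2) → 0 H
  atom 5: aromatic c, 3 neighbours → 0 H
  atom 6: aromatic c, 2 neighbours → 1 H
  atom 7: aromatic c, 2 neighbours → 1 H
  atom 8: aromatic c, 2 neighbours → 1 H
  atom 9: aromatic c, 2 neighbours → 1 H
  atom 10: aromatic c, 3 neighbours → 0 H
  atom 11: aromatic c, 3 neighbours → 0 H
  atom 12: aromatic c, 2 neighbours → 1 H
  atom 13: aromatic c, 3 neighbours → 0 H
  atom 14: C, bond orders sum to 2 (valence 4) → 2 H
  atom 15: C, bond orders sum to 1 (valence 4) → 3 H
  atom 16: aromatic c, 2 neighbours → 1 H
  atom 17: aromatic c, 2 neighbours → 1 H
  atom 18: aromatic c, 3 neighbours → 0 H
  atom 19: F (halogen, monovalent) → 0 H
Total hydrogens: 15.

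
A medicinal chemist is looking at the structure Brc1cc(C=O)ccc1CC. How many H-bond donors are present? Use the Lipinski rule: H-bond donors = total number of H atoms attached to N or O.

Donors: find every N or O and count the H atoms it carries.
  atom 6 (O): bond orders sum to 2 → 0 H
Lipinski HBD = 0.

0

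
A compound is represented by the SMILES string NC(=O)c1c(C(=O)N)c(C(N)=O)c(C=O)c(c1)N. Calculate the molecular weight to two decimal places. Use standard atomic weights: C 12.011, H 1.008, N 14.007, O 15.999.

First, the molecular formula is C10H10N4O4 (counting implicit H from valence).
  C: 10 × 12.011 = 120.110
  H: 10 × 1.008 = 10.080
  N: 4 × 14.007 = 56.028
  O: 4 × 15.999 = 63.996
Sum: 10×12.011 + 10×1.008 + 4×14.007 + 4×15.999 = 250.214 → 250.21 g/mol.

250.21 g/mol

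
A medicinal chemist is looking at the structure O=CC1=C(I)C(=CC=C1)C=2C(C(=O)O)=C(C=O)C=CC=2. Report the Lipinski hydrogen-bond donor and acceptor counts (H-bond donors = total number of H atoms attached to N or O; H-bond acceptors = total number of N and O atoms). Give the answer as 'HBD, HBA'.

1, 4

Donors: find every N or O and count the H atoms it carries.
  atom 1 (O): bond orders sum to 2 → 0 H
  atom 13 (O): bond orders sum to 2 → 0 H
  atom 14 (O): bond orders sum to 1 → 1 H
  atom 17 (O): bond orders sum to 2 → 0 H
Lipinski HBD = 1.
Acceptors: N atoms = 0, O atoms = 4 → HBA = 4.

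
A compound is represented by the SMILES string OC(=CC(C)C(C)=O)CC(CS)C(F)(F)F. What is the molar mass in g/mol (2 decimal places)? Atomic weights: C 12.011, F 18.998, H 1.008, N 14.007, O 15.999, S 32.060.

256.28 g/mol

First, the molecular formula is C10H15F3O2S (counting implicit H from valence).
  C: 10 × 12.011 = 120.110
  F: 3 × 18.998 = 56.994
  H: 15 × 1.008 = 15.120
  O: 2 × 15.999 = 31.998
  S: 1 × 32.060 = 32.060
Sum: 10×12.011 + 3×18.998 + 15×1.008 + 2×15.999 + 1×32.060 = 256.282 → 256.28 g/mol.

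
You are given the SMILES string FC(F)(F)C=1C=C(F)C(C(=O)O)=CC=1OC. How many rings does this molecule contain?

In SMILES, each pair of matching ring-closure digits denotes one ring-closing bond; the number of such bonds equals the number of independent rings.
Ring-closure bonds here: 1.

1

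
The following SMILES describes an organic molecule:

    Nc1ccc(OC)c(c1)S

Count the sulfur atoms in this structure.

Scan the SMILES for S atoms (remember two-letter symbols like Cl and Br are single atoms).
Sulfur count: 1.

1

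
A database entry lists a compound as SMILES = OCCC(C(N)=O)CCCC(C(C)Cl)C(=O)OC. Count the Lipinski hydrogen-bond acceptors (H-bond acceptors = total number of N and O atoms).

5

N atoms: 1; O atoms: 4.
Lipinski HBA = 1 + 4 = 5.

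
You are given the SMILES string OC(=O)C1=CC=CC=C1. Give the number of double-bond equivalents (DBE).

5

Molecular formula: C7H6O2.
DoU = (2C + 2 + N − H − X) / 2, where X is the halogen count and O/S are ignored.
    = (2·7 + 2 + 0 − 6 − 0) / 2 = 10 / 2 = 5.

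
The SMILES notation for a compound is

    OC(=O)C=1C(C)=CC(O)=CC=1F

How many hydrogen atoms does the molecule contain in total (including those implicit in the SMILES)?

Walk through each heavy atom and fill implicit hydrogens from standard valence (C 4, N 3, O 2, S 2, halogen 1):
  atom 1: O, bond orders sum to 1 (valence 2) → 1 H
  atom 2: C, bond orders sum to 4 (valence 4) → 0 H
  atom 3: O, bond orders sum to 2 (valence 2) → 0 H
  atom 4: C, bond orders sum to 4 (valence 4) → 0 H
  atom 5: C, bond orders sum to 4 (valence 4) → 0 H
  atom 6: C, bond orders sum to 1 (valence 4) → 3 H
  atom 7: C, bond orders sum to 3 (valence 4) → 1 H
  atom 8: C, bond orders sum to 4 (valence 4) → 0 H
  atom 9: O, bond orders sum to 1 (valence 2) → 1 H
  atom 10: C, bond orders sum to 3 (valence 4) → 1 H
  atom 11: C, bond orders sum to 4 (valence 4) → 0 H
  atom 12: F (halogen, monovalent) → 0 H
Total hydrogens: 7.

7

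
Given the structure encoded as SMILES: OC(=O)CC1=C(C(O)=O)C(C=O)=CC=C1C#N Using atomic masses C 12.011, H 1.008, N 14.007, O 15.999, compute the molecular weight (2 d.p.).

233.18 g/mol

First, the molecular formula is C11H7NO5 (counting implicit H from valence).
  C: 11 × 12.011 = 132.121
  H: 7 × 1.008 = 7.056
  N: 1 × 14.007 = 14.007
  O: 5 × 15.999 = 79.995
Sum: 11×12.011 + 7×1.008 + 1×14.007 + 5×15.999 = 233.179 → 233.18 g/mol.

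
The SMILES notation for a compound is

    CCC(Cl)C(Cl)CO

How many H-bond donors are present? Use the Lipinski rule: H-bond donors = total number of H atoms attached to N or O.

1

Donors: find every N or O and count the H atoms it carries.
  atom 8 (O): bond orders sum to 1 → 1 H
Lipinski HBD = 1.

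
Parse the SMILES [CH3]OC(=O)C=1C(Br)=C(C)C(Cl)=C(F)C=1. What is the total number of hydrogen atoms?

Walk through each heavy atom and fill implicit hydrogens from standard valence (C 4, N 3, O 2, S 2, halogen 1):
  atom 1: C with explicit H count 3
  atom 2: O, bond orders sum to 2 (valence 2) → 0 H
  atom 3: C, bond orders sum to 4 (valence 4) → 0 H
  atom 4: O, bond orders sum to 2 (valence 2) → 0 H
  atom 5: C, bond orders sum to 4 (valence 4) → 0 H
  atom 6: C, bond orders sum to 4 (valence 4) → 0 H
  atom 7: Br (halogen, monovalent) → 0 H
  atom 8: C, bond orders sum to 4 (valence 4) → 0 H
  atom 9: C, bond orders sum to 1 (valence 4) → 3 H
  atom 10: C, bond orders sum to 4 (valence 4) → 0 H
  atom 11: Cl (halogen, monovalent) → 0 H
  atom 12: C, bond orders sum to 4 (valence 4) → 0 H
  atom 13: F (halogen, monovalent) → 0 H
  atom 14: C, bond orders sum to 3 (valence 4) → 1 H
Total hydrogens: 7.

7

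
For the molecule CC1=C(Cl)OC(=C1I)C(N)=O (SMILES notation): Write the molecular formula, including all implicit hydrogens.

C6H5ClINO2

Walk through each heavy atom and fill implicit hydrogens from standard valence (C 4, N 3, O 2, S 2, halogen 1):
  atom 1: C, bond orders sum to 1 (valence 4) → 3 H
  atom 2: C, bond orders sum to 4 (valence 4) → 0 H
  atom 3: C, bond orders sum to 4 (valence 4) → 0 H
  atom 4: Cl (halogen, monovalent) → 0 H
  atom 5: O, bond orders sum to 2 (valence 2) → 0 H
  atom 6: C, bond orders sum to 4 (valence 4) → 0 H
  atom 7: C, bond orders sum to 4 (valence 4) → 0 H
  atom 8: I (halogen, monovalent) → 0 H
  atom 9: C, bond orders sum to 4 (valence 4) → 0 H
  atom 10: N, bond orders sum to 1 (valence 3) → 2 H
  atom 11: O, bond orders sum to 2 (valence 2) → 0 H
Totals → C:6, H:5, Cl:1, I:1, N:1, O:2.
In Hill order: C6H5ClINO2.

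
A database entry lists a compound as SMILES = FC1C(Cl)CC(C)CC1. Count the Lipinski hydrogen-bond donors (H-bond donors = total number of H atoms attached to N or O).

0

Donors: find every N or O and count the H atoms it carries.
  (no N or O atoms present)
Lipinski HBD = 0.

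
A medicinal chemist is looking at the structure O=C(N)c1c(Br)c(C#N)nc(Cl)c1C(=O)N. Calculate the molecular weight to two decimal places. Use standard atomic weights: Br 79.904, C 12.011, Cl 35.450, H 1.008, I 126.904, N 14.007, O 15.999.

303.50 g/mol

First, the molecular formula is C8H4BrClN4O2 (counting implicit H from valence).
  Br: 1 × 79.904 = 79.904
  C: 8 × 12.011 = 96.088
  Cl: 1 × 35.450 = 35.450
  H: 4 × 1.008 = 4.032
  N: 4 × 14.007 = 56.028
  O: 2 × 15.999 = 31.998
Sum: 1×79.904 + 8×12.011 + 1×35.450 + 4×1.008 + 4×14.007 + 2×15.999 = 303.500 → 303.50 g/mol.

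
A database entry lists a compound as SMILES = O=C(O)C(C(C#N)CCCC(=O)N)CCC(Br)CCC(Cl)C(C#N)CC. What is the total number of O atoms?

Scan the SMILES for O atoms (remember two-letter symbols like Cl and Br are single atoms).
Oxygen count: 3.

3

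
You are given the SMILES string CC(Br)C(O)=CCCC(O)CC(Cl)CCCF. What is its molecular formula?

C12H21BrClFO2

Walk through each heavy atom and fill implicit hydrogens from standard valence (C 4, N 3, O 2, S 2, halogen 1):
  atom 1: C, bond orders sum to 1 (valence 4) → 3 H
  atom 2: C, bond orders sum to 3 (valence 4) → 1 H
  atom 3: Br (halogen, monovalent) → 0 H
  atom 4: C, bond orders sum to 4 (valence 4) → 0 H
  atom 5: O, bond orders sum to 1 (valence 2) → 1 H
  atom 6: C, bond orders sum to 3 (valence 4) → 1 H
  atom 7: C, bond orders sum to 2 (valence 4) → 2 H
  atom 8: C, bond orders sum to 2 (valence 4) → 2 H
  atom 9: C, bond orders sum to 3 (valence 4) → 1 H
  atom 10: O, bond orders sum to 1 (valence 2) → 1 H
  atom 11: C, bond orders sum to 2 (valence 4) → 2 H
  atom 12: C, bond orders sum to 3 (valence 4) → 1 H
  atom 13: Cl (halogen, monovalent) → 0 H
  atom 14: C, bond orders sum to 2 (valence 4) → 2 H
  atom 15: C, bond orders sum to 2 (valence 4) → 2 H
  atom 16: C, bond orders sum to 2 (valence 4) → 2 H
  atom 17: F (halogen, monovalent) → 0 H
Totals → C:12, H:21, Br:1, Cl:1, F:1, O:2.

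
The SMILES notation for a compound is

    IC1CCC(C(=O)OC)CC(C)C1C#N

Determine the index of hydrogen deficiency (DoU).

4

Degree of unsaturation = (number of rings) + (number of π bonds).
Ring closures in the SMILES: 1.
π bonds: 1 double bond (each 1 DoU), 1 triple bond (each 2 DoU) → 3 DoU from unsaturation.
Total DoU = 1 + 3 = 4.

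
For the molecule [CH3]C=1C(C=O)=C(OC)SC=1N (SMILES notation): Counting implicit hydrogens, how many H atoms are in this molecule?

Walk through each heavy atom and fill implicit hydrogens from standard valence (C 4, N 3, O 2, S 2, halogen 1):
  atom 1: C with explicit H count 3
  atom 2: C, bond orders sum to 4 (valence 4) → 0 H
  atom 3: C, bond orders sum to 4 (valence 4) → 0 H
  atom 4: C, bond orders sum to 3 (valence 4) → 1 H
  atom 5: O, bond orders sum to 2 (valence 2) → 0 H
  atom 6: C, bond orders sum to 4 (valence 4) → 0 H
  atom 7: O, bond orders sum to 2 (valence 2) → 0 H
  atom 8: C, bond orders sum to 1 (valence 4) → 3 H
  atom 9: S, bond orders sum to 2 (valence 2) → 0 H
  atom 10: C, bond orders sum to 4 (valence 4) → 0 H
  atom 11: N, bond orders sum to 1 (valence 3) → 2 H
Total hydrogens: 9.

9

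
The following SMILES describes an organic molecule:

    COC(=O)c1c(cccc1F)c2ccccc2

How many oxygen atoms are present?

2

Scan the SMILES for O atoms (remember two-letter symbols like Cl and Br are single atoms).
Oxygen count: 2.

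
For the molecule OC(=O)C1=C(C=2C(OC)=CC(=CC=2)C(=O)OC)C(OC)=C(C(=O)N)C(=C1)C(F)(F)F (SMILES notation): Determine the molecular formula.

C19H16F3NO7

Walk through each heavy atom and fill implicit hydrogens from standard valence (C 4, N 3, O 2, S 2, halogen 1):
  atom 1: O, bond orders sum to 1 (valence 2) → 1 H
  atom 2: C, bond orders sum to 4 (valence 4) → 0 H
  atom 3: O, bond orders sum to 2 (valence 2) → 0 H
  atom 4: C, bond orders sum to 4 (valence 4) → 0 H
  atom 5: C, bond orders sum to 4 (valence 4) → 0 H
  atom 6: C, bond orders sum to 4 (valence 4) → 0 H
  atom 7: C, bond orders sum to 4 (valence 4) → 0 H
  atom 8: O, bond orders sum to 2 (valence 2) → 0 H
  atom 9: C, bond orders sum to 1 (valence 4) → 3 H
  atom 10: C, bond orders sum to 3 (valence 4) → 1 H
  atom 11: C, bond orders sum to 4 (valence 4) → 0 H
  atom 12: C, bond orders sum to 3 (valence 4) → 1 H
  atom 13: C, bond orders sum to 3 (valence 4) → 1 H
  atom 14: C, bond orders sum to 4 (valence 4) → 0 H
  atom 15: O, bond orders sum to 2 (valence 2) → 0 H
  atom 16: O, bond orders sum to 2 (valence 2) → 0 H
  atom 17: C, bond orders sum to 1 (valence 4) → 3 H
  atom 18: C, bond orders sum to 4 (valence 4) → 0 H
  atom 19: O, bond orders sum to 2 (valence 2) → 0 H
  atom 20: C, bond orders sum to 1 (valence 4) → 3 H
  atom 21: C, bond orders sum to 4 (valence 4) → 0 H
  atom 22: C, bond orders sum to 4 (valence 4) → 0 H
  atom 23: O, bond orders sum to 2 (valence 2) → 0 H
  atom 24: N, bond orders sum to 1 (valence 3) → 2 H
  atom 25: C, bond orders sum to 4 (valence 4) → 0 H
  atom 26: C, bond orders sum to 3 (valence 4) → 1 H
  atom 27: C, bond orders sum to 4 (valence 4) → 0 H
  atom 28: F (halogen, monovalent) → 0 H
  atom 29: F (halogen, monovalent) → 0 H
  atom 30: F (halogen, monovalent) → 0 H
Totals → C:19, H:16, F:3, N:1, O:7.
In Hill order: C19H16F3NO7.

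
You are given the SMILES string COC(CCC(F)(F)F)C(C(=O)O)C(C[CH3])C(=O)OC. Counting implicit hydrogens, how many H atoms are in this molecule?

Walk through each heavy atom and fill implicit hydrogens from standard valence (C 4, N 3, O 2, S 2, halogen 1):
  atom 1: C, bond orders sum to 1 (valence 4) → 3 H
  atom 2: O, bond orders sum to 2 (valence 2) → 0 H
  atom 3: C, bond orders sum to 3 (valence 4) → 1 H
  atom 4: C, bond orders sum to 2 (valence 4) → 2 H
  atom 5: C, bond orders sum to 2 (valence 4) → 2 H
  atom 6: C, bond orders sum to 4 (valence 4) → 0 H
  atom 7: F (halogen, monovalent) → 0 H
  atom 8: F (halogen, monovalent) → 0 H
  atom 9: F (halogen, monovalent) → 0 H
  atom 10: C, bond orders sum to 3 (valence 4) → 1 H
  atom 11: C, bond orders sum to 4 (valence 4) → 0 H
  atom 12: O, bond orders sum to 2 (valence 2) → 0 H
  atom 13: O, bond orders sum to 1 (valence 2) → 1 H
  atom 14: C, bond orders sum to 3 (valence 4) → 1 H
  atom 15: C, bond orders sum to 2 (valence 4) → 2 H
  atom 16: C with explicit H count 3
  atom 17: C, bond orders sum to 4 (valence 4) → 0 H
  atom 18: O, bond orders sum to 2 (valence 2) → 0 H
  atom 19: O, bond orders sum to 2 (valence 2) → 0 H
  atom 20: C, bond orders sum to 1 (valence 4) → 3 H
Total hydrogens: 19.

19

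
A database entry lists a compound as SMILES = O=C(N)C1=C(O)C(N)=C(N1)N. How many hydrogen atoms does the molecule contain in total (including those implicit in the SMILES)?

8

Walk through each heavy atom and fill implicit hydrogens from standard valence (C 4, N 3, O 2, S 2, halogen 1):
  atom 1: O, bond orders sum to 2 (valence 2) → 0 H
  atom 2: C, bond orders sum to 4 (valence 4) → 0 H
  atom 3: N, bond orders sum to 1 (valence 3) → 2 H
  atom 4: C, bond orders sum to 4 (valence 4) → 0 H
  atom 5: C, bond orders sum to 4 (valence 4) → 0 H
  atom 6: O, bond orders sum to 1 (valence 2) → 1 H
  atom 7: C, bond orders sum to 4 (valence 4) → 0 H
  atom 8: N, bond orders sum to 1 (valence 3) → 2 H
  atom 9: C, bond orders sum to 4 (valence 4) → 0 H
  atom 10: N, bond orders sum to 2 (valence 3) → 1 H
  atom 11: N, bond orders sum to 1 (valence 3) → 2 H
Total hydrogens: 8.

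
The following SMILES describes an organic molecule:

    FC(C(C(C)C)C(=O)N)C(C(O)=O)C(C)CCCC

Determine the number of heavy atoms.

19

Every atom symbol written in the SMILES (organic subset) is one heavy atom; implicit H are not written.
Heavy atoms by element → C:14, F:1, N:1, O:3.
Total: 19.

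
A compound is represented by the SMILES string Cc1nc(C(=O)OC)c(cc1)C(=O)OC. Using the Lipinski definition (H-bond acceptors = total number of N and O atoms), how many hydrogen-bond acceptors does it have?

5

N atoms: 1; O atoms: 4.
Lipinski HBA = 1 + 4 = 5.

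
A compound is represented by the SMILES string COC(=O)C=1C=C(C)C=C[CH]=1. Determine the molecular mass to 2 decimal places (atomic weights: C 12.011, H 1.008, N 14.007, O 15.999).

First, the molecular formula is C9H10O2 (counting implicit H from valence).
  C: 9 × 12.011 = 108.099
  H: 10 × 1.008 = 10.080
  O: 2 × 15.999 = 31.998
Sum: 9×12.011 + 10×1.008 + 2×15.999 = 150.177 → 150.18 g/mol.

150.18 g/mol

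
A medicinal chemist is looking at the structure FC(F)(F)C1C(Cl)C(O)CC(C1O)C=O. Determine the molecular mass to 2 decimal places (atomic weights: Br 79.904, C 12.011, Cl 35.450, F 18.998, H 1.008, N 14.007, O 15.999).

246.61 g/mol

First, the molecular formula is C8H10ClF3O3 (counting implicit H from valence).
  C: 8 × 12.011 = 96.088
  Cl: 1 × 35.450 = 35.450
  F: 3 × 18.998 = 56.994
  H: 10 × 1.008 = 10.080
  O: 3 × 15.999 = 47.997
Sum: 8×12.011 + 1×35.450 + 3×18.998 + 10×1.008 + 3×15.999 = 246.609 → 246.61 g/mol.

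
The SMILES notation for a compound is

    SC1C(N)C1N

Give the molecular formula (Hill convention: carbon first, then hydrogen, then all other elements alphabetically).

C3H8N2S

Walk through each heavy atom and fill implicit hydrogens from standard valence (C 4, N 3, O 2, S 2, halogen 1):
  atom 1: S, bond orders sum to 1 (valence 2) → 1 H
  atom 2: C, bond orders sum to 3 (valence 4) → 1 H
  atom 3: C, bond orders sum to 3 (valence 4) → 1 H
  atom 4: N, bond orders sum to 1 (valence 3) → 2 H
  atom 5: C, bond orders sum to 3 (valence 4) → 1 H
  atom 6: N, bond orders sum to 1 (valence 3) → 2 H
Totals → C:3, H:8, N:2, S:1.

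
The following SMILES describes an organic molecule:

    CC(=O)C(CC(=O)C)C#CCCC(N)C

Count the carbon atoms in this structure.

Count every carbon token in the SMILES (each C, including those in ring-closure positions and inside branches).
Carbon count: 12.

12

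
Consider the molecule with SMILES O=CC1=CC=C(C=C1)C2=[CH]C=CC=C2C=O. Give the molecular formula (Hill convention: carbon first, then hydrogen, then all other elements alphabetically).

Walk through each heavy atom and fill implicit hydrogens from standard valence (C 4, N 3, O 2, S 2, halogen 1):
  atom 1: O, bond orders sum to 2 (valence 2) → 0 H
  atom 2: C, bond orders sum to 3 (valence 4) → 1 H
  atom 3: C, bond orders sum to 4 (valence 4) → 0 H
  atom 4: C, bond orders sum to 3 (valence 4) → 1 H
  atom 5: C, bond orders sum to 3 (valence 4) → 1 H
  atom 6: C, bond orders sum to 4 (valence 4) → 0 H
  atom 7: C, bond orders sum to 3 (valence 4) → 1 H
  atom 8: C, bond orders sum to 3 (valence 4) → 1 H
  atom 9: C, bond orders sum to 4 (valence 4) → 0 H
  atom 10: C with explicit H count 1
  atom 11: C, bond orders sum to 3 (valence 4) → 1 H
  atom 12: C, bond orders sum to 3 (valence 4) → 1 H
  atom 13: C, bond orders sum to 3 (valence 4) → 1 H
  atom 14: C, bond orders sum to 4 (valence 4) → 0 H
  atom 15: C, bond orders sum to 3 (valence 4) → 1 H
  atom 16: O, bond orders sum to 2 (valence 2) → 0 H
Totals → C:14, H:10, O:2.
In Hill order: C14H10O2.

C14H10O2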